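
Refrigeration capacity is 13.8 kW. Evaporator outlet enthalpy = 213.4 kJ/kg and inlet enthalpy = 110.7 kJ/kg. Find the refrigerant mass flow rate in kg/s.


dh = 213.4 - 110.7 = 102.7 kJ/kg
m_dot = Q / dh = 13.8 / 102.7 = 0.1344 kg/s

0.1344


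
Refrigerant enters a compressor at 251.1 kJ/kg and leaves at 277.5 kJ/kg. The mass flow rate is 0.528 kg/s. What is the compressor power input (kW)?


dh = 277.5 - 251.1 = 26.4 kJ/kg
W = m_dot * dh = 0.528 * 26.4 = 13.94 kW

13.94


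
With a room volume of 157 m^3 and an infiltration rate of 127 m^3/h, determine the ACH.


ACH = flow / volume
ACH = 127 / 157
ACH = 0.809

0.809


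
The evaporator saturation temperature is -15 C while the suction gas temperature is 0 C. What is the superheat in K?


Superheat = T_suction - T_evap
Superheat = 0 - (-15)
Superheat = 15 K

15


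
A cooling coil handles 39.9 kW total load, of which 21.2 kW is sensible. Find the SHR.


SHR = Q_sensible / Q_total
SHR = 21.2 / 39.9
SHR = 0.531

0.531


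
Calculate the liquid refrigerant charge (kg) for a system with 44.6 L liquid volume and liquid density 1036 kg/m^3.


Charge = V * rho / 1000
Charge = 44.6 * 1036 / 1000
Charge = 46.21 kg

46.21


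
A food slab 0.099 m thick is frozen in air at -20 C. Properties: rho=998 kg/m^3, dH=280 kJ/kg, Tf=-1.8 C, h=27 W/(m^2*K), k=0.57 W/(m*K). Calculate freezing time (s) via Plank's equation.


dT = -1.8 - (-20) = 18.2 K
term1 = a/(2h) = 0.099/(2*27) = 0.001833333333
term2 = a^2/(8k) = 0.099^2/(8*0.57) = 0.002149342105
t = rho*dH*1000/dT * (term1 + term2)
t = 998*280*1000/18.2 * (0.001833333333 + 0.002149342105)
t = 61149 s

61149


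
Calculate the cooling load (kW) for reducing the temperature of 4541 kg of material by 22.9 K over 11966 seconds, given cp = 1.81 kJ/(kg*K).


Q = m * cp * dT / t
Q = 4541 * 1.81 * 22.9 / 11966
Q = 15.73 kW

15.73


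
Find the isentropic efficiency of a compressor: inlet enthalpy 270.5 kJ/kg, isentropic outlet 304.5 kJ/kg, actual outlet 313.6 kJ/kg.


dh_ideal = 304.5 - 270.5 = 34.0 kJ/kg
dh_actual = 313.6 - 270.5 = 43.1 kJ/kg
eta_s = dh_ideal / dh_actual = 34.0 / 43.1
eta_s = 0.7889

0.7889


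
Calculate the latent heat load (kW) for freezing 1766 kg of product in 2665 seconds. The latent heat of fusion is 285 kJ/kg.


Q_lat = m * h_fg / t
Q_lat = 1766 * 285 / 2665
Q_lat = 188.86 kW

188.86


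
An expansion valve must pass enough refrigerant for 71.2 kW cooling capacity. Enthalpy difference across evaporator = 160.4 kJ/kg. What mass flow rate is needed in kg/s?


m_dot = Q / dh
m_dot = 71.2 / 160.4
m_dot = 0.4439 kg/s

0.4439


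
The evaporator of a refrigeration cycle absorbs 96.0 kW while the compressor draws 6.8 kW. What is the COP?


COP = Q_evap / W
COP = 96.0 / 6.8
COP = 14.118

14.118


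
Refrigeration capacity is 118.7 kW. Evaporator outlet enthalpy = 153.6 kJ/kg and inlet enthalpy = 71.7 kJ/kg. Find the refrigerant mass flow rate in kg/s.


dh = 153.6 - 71.7 = 81.9 kJ/kg
m_dot = Q / dh = 118.7 / 81.9 = 1.4493 kg/s

1.4493


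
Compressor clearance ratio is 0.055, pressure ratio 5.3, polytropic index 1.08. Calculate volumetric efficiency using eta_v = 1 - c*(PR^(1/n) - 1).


PR^(1/n) = 5.3^(1/1.08) = 4.68409619
eta_v = 1 - 0.055 * (4.68409619 - 1)
eta_v = 0.7974

0.7974


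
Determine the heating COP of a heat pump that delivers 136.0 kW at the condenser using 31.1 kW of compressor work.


COP_hp = Q_cond / W
COP_hp = 136.0 / 31.1
COP_hp = 4.373

4.373


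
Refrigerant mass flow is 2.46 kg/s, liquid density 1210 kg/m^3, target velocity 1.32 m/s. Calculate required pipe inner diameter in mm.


A = m_dot / (rho * v) = 2.46 / (1210 * 1.32) = 0.001540195342 m^2
d = sqrt(4*A/pi) * 1000
d = 44.3 mm

44.3


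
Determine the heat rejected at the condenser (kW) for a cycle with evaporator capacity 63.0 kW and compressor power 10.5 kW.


Q_cond = Q_evap + W
Q_cond = 63.0 + 10.5
Q_cond = 73.5 kW

73.5


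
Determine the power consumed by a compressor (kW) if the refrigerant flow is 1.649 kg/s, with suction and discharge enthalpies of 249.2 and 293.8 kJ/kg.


dh = 293.8 - 249.2 = 44.6 kJ/kg
W = m_dot * dh = 1.649 * 44.6 = 73.55 kW

73.55


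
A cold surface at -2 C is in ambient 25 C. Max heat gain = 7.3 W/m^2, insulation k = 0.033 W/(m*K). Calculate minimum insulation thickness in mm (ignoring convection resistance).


dT = 25 - (-2) = 27 K
thickness = k * dT / q_max * 1000
thickness = 0.033 * 27 / 7.3 * 1000
thickness = 122.1 mm

122.1


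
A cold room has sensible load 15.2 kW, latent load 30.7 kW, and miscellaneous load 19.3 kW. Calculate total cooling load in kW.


Q_total = Q_s + Q_l + Q_misc
Q_total = 15.2 + 30.7 + 19.3
Q_total = 65.2 kW

65.2


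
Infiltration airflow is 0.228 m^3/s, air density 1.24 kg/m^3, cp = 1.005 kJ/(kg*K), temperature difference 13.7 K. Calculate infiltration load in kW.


Q = V_dot * rho * cp * dT
Q = 0.228 * 1.24 * 1.005 * 13.7
Q = 3.893 kW

3.893


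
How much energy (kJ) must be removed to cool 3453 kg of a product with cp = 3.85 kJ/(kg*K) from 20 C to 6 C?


dT = 20 - (6) = 14 K
Q = m * cp * dT = 3453 * 3.85 * 14
Q = 186117 kJ

186117


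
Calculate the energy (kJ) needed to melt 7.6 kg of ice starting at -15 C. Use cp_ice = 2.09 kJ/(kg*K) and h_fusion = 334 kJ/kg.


Sensible heat = cp * dT = 2.09 * 15 = 31.35 kJ/kg
Total per kg = 31.35 + 334 = 365.35 kJ/kg
Q = m * total = 7.6 * 365.35
Q = 2776.7 kJ

2776.7


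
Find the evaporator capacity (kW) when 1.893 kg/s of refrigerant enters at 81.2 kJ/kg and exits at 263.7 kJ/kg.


dh = 263.7 - 81.2 = 182.5 kJ/kg
Q_evap = m_dot * dh = 1.893 * 182.5
Q_evap = 345.47 kW

345.47


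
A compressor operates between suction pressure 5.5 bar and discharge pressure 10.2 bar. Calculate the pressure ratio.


PR = P_high / P_low
PR = 10.2 / 5.5
PR = 1.855

1.855


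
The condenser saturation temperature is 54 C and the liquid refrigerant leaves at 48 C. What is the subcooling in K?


Subcooling = T_cond - T_liquid
Subcooling = 54 - 48
Subcooling = 6 K

6


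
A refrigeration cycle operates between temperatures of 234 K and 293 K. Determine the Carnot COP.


dT = 293 - 234 = 59 K
COP_carnot = T_cold / dT = 234 / 59
COP_carnot = 3.966

3.966


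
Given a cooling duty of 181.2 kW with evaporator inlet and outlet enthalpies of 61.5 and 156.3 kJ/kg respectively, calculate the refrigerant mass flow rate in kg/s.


dh = 156.3 - 61.5 = 94.8 kJ/kg
m_dot = Q / dh = 181.2 / 94.8 = 1.9114 kg/s

1.9114


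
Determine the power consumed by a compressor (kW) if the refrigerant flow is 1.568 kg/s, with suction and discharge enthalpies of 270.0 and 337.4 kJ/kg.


dh = 337.4 - 270.0 = 67.4 kJ/kg
W = m_dot * dh = 1.568 * 67.4 = 105.68 kW

105.68


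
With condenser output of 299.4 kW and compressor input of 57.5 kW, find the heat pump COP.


COP_hp = Q_cond / W
COP_hp = 299.4 / 57.5
COP_hp = 5.207

5.207


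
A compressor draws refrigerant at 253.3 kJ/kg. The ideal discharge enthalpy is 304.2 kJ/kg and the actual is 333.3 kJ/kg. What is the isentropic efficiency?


dh_ideal = 304.2 - 253.3 = 50.9 kJ/kg
dh_actual = 333.3 - 253.3 = 80.0 kJ/kg
eta_s = dh_ideal / dh_actual = 50.9 / 80.0
eta_s = 0.6363

0.6363


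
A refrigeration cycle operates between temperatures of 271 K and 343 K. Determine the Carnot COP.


dT = 343 - 271 = 72 K
COP_carnot = T_cold / dT = 271 / 72
COP_carnot = 3.764

3.764


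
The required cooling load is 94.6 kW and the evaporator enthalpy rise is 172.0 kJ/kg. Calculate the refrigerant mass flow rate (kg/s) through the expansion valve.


m_dot = Q / dh
m_dot = 94.6 / 172.0
m_dot = 0.55 kg/s

0.55


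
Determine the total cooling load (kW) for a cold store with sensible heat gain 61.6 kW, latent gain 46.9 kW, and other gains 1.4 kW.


Q_total = Q_s + Q_l + Q_misc
Q_total = 61.6 + 46.9 + 1.4
Q_total = 109.9 kW

109.9


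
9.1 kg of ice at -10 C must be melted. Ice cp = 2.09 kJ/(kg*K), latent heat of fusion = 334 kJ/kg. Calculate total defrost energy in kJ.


Sensible heat = cp * dT = 2.09 * 10 = 20.9 kJ/kg
Total per kg = 20.9 + 334 = 354.9 kJ/kg
Q = m * total = 9.1 * 354.9
Q = 3229.6 kJ

3229.6


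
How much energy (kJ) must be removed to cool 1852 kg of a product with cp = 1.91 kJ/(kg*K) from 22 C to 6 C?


dT = 22 - (6) = 16 K
Q = m * cp * dT = 1852 * 1.91 * 16
Q = 56597 kJ

56597


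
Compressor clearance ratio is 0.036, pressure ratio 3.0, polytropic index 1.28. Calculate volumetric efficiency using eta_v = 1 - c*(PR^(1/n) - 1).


PR^(1/n) = 3.0^(1/1.28) = 2.35912515
eta_v = 1 - 0.036 * (2.35912515 - 1)
eta_v = 0.9511

0.9511


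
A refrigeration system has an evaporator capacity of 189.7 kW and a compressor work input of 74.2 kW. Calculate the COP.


COP = Q_evap / W
COP = 189.7 / 74.2
COP = 2.557

2.557


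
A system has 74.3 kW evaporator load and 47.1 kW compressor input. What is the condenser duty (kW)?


Q_cond = Q_evap + W
Q_cond = 74.3 + 47.1
Q_cond = 121.4 kW

121.4


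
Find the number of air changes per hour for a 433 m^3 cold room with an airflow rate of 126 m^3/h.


ACH = flow / volume
ACH = 126 / 433
ACH = 0.291

0.291


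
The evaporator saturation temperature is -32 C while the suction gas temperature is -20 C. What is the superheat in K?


Superheat = T_suction - T_evap
Superheat = -20 - (-32)
Superheat = 12 K

12


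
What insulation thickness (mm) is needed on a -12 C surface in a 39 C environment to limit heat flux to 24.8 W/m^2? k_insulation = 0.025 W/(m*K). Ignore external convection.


dT = 39 - (-12) = 51 K
thickness = k * dT / q_max * 1000
thickness = 0.025 * 51 / 24.8 * 1000
thickness = 51.4 mm

51.4


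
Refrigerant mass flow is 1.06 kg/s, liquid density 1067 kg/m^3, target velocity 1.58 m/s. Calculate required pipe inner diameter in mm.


A = m_dot / (rho * v) = 1.06 / (1067 * 1.58) = 0.0006287592089 m^2
d = sqrt(4*A/pi) * 1000
d = 28.3 mm

28.3


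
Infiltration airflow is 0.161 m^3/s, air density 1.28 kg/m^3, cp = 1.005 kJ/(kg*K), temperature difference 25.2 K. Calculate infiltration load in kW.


Q = V_dot * rho * cp * dT
Q = 0.161 * 1.28 * 1.005 * 25.2
Q = 5.219 kW

5.219


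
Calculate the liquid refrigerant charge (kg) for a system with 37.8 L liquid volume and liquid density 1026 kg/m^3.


Charge = V * rho / 1000
Charge = 37.8 * 1026 / 1000
Charge = 38.78 kg

38.78


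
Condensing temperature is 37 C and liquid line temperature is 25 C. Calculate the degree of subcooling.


Subcooling = T_cond - T_liquid
Subcooling = 37 - 25
Subcooling = 12 K

12


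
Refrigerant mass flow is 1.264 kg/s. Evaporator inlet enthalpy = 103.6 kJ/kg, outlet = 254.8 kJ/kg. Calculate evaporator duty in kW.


dh = 254.8 - 103.6 = 151.2 kJ/kg
Q_evap = m_dot * dh = 1.264 * 151.2
Q_evap = 191.12 kW

191.12


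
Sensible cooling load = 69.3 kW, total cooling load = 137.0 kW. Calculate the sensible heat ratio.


SHR = Q_sensible / Q_total
SHR = 69.3 / 137.0
SHR = 0.506

0.506


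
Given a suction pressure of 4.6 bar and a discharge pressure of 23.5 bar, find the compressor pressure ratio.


PR = P_high / P_low
PR = 23.5 / 4.6
PR = 5.109

5.109


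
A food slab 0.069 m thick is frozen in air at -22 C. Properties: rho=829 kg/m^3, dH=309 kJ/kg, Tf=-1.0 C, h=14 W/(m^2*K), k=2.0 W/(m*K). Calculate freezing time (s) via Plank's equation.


dT = -1.0 - (-22) = 21.0 K
term1 = a/(2h) = 0.069/(2*14) = 0.002464285714
term2 = a^2/(8k) = 0.069^2/(8*2.0) = 0.0002975625
t = rho*dH*1000/dT * (term1 + term2)
t = 829*309*1000/21.0 * (0.002464285714 + 0.0002975625)
t = 33689 s

33689


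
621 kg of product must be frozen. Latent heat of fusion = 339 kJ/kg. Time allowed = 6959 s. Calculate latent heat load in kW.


Q_lat = m * h_fg / t
Q_lat = 621 * 339 / 6959
Q_lat = 30.25 kW

30.25


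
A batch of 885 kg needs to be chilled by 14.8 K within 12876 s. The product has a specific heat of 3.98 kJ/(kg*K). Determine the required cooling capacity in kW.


Q = m * cp * dT / t
Q = 885 * 3.98 * 14.8 / 12876
Q = 4.049 kW

4.049


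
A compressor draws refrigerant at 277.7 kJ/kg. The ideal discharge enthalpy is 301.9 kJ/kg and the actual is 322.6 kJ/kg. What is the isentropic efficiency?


dh_ideal = 301.9 - 277.7 = 24.2 kJ/kg
dh_actual = 322.6 - 277.7 = 44.9 kJ/kg
eta_s = dh_ideal / dh_actual = 24.2 / 44.9
eta_s = 0.539

0.539


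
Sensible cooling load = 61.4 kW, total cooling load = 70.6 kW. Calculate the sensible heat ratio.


SHR = Q_sensible / Q_total
SHR = 61.4 / 70.6
SHR = 0.87

0.87


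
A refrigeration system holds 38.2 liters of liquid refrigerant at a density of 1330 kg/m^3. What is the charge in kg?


Charge = V * rho / 1000
Charge = 38.2 * 1330 / 1000
Charge = 50.81 kg

50.81


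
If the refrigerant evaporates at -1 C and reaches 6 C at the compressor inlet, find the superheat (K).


Superheat = T_suction - T_evap
Superheat = 6 - (-1)
Superheat = 7 K

7


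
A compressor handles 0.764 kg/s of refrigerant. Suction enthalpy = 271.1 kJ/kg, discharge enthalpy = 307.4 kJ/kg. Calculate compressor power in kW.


dh = 307.4 - 271.1 = 36.3 kJ/kg
W = m_dot * dh = 0.764 * 36.3 = 27.73 kW

27.73


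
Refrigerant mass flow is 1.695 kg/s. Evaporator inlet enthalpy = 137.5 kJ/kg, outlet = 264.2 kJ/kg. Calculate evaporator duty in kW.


dh = 264.2 - 137.5 = 126.7 kJ/kg
Q_evap = m_dot * dh = 1.695 * 126.7
Q_evap = 214.76 kW

214.76


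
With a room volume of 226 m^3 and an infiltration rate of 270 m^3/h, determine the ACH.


ACH = flow / volume
ACH = 270 / 226
ACH = 1.195

1.195


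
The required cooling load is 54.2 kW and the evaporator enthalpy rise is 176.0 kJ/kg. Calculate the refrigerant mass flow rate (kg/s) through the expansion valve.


m_dot = Q / dh
m_dot = 54.2 / 176.0
m_dot = 0.308 kg/s

0.308


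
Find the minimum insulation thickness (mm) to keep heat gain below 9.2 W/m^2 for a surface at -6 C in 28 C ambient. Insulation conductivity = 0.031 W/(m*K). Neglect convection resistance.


dT = 28 - (-6) = 34 K
thickness = k * dT / q_max * 1000
thickness = 0.031 * 34 / 9.2 * 1000
thickness = 114.6 mm

114.6


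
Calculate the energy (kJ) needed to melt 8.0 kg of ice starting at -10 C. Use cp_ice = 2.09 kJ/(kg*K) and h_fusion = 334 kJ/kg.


Sensible heat = cp * dT = 2.09 * 10 = 20.9 kJ/kg
Total per kg = 20.9 + 334 = 354.9 kJ/kg
Q = m * total = 8.0 * 354.9
Q = 2839.2 kJ

2839.2


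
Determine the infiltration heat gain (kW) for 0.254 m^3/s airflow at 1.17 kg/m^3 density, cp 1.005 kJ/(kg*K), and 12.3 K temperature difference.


Q = V_dot * rho * cp * dT
Q = 0.254 * 1.17 * 1.005 * 12.3
Q = 3.674 kW

3.674


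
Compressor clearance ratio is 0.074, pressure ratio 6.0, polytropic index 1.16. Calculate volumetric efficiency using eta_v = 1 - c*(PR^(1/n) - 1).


PR^(1/n) = 6.0^(1/1.16) = 4.68619162
eta_v = 1 - 0.074 * (4.68619162 - 1)
eta_v = 0.7272

0.7272


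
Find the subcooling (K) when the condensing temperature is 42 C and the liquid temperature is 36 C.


Subcooling = T_cond - T_liquid
Subcooling = 42 - 36
Subcooling = 6 K

6


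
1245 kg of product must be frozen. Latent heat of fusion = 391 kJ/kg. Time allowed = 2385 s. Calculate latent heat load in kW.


Q_lat = m * h_fg / t
Q_lat = 1245 * 391 / 2385
Q_lat = 204.11 kW

204.11


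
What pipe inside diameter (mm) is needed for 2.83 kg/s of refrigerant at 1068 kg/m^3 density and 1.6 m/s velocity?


A = m_dot / (rho * v) = 2.83 / (1068 * 1.6) = 0.001656132959 m^2
d = sqrt(4*A/pi) * 1000
d = 45.9 mm

45.9


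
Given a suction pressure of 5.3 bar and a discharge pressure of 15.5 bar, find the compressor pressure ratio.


PR = P_high / P_low
PR = 15.5 / 5.3
PR = 2.925

2.925


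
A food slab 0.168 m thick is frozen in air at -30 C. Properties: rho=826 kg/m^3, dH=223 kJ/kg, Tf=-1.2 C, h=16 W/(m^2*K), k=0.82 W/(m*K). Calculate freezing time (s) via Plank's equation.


dT = -1.2 - (-30) = 28.8 K
term1 = a/(2h) = 0.168/(2*16) = 0.00525
term2 = a^2/(8k) = 0.168^2/(8*0.82) = 0.004302439024
t = rho*dH*1000/dT * (term1 + term2)
t = 826*223*1000/28.8 * (0.00525 + 0.004302439024)
t = 61095 s

61095


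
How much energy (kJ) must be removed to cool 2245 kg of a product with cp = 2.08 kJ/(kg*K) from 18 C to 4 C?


dT = 18 - (4) = 14 K
Q = m * cp * dT = 2245 * 2.08 * 14
Q = 65374 kJ

65374


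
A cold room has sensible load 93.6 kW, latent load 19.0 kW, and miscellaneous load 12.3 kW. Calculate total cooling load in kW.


Q_total = Q_s + Q_l + Q_misc
Q_total = 93.6 + 19.0 + 12.3
Q_total = 124.9 kW

124.9


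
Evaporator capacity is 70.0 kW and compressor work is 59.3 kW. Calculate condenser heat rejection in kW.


Q_cond = Q_evap + W
Q_cond = 70.0 + 59.3
Q_cond = 129.3 kW

129.3


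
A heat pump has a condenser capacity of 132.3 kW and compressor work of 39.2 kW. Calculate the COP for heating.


COP_hp = Q_cond / W
COP_hp = 132.3 / 39.2
COP_hp = 3.375

3.375


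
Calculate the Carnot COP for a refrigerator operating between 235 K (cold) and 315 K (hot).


dT = 315 - 235 = 80 K
COP_carnot = T_cold / dT = 235 / 80
COP_carnot = 2.938

2.938


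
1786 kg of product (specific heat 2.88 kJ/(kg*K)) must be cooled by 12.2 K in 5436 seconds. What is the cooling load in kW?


Q = m * cp * dT / t
Q = 1786 * 2.88 * 12.2 / 5436
Q = 11.544 kW

11.544


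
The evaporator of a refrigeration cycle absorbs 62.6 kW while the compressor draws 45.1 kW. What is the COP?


COP = Q_evap / W
COP = 62.6 / 45.1
COP = 1.388

1.388


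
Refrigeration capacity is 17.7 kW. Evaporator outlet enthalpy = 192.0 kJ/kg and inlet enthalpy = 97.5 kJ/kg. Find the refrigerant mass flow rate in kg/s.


dh = 192.0 - 97.5 = 94.5 kJ/kg
m_dot = Q / dh = 17.7 / 94.5 = 0.1873 kg/s

0.1873


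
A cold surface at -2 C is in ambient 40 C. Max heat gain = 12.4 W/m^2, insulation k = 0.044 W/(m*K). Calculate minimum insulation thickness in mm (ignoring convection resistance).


dT = 40 - (-2) = 42 K
thickness = k * dT / q_max * 1000
thickness = 0.044 * 42 / 12.4 * 1000
thickness = 149.0 mm

149.0


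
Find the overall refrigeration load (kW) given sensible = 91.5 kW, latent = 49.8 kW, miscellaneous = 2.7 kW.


Q_total = Q_s + Q_l + Q_misc
Q_total = 91.5 + 49.8 + 2.7
Q_total = 144.0 kW

144.0


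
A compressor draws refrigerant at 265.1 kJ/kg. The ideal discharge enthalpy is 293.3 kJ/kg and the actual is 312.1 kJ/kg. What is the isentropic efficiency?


dh_ideal = 293.3 - 265.1 = 28.2 kJ/kg
dh_actual = 312.1 - 265.1 = 47.0 kJ/kg
eta_s = dh_ideal / dh_actual = 28.2 / 47.0
eta_s = 0.6

0.6


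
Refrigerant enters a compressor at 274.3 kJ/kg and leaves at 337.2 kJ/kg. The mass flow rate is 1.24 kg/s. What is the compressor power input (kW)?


dh = 337.2 - 274.3 = 62.9 kJ/kg
W = m_dot * dh = 1.24 * 62.9 = 78.0 kW

78.0


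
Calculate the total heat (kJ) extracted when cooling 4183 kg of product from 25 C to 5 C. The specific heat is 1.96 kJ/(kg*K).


dT = 25 - (5) = 20 K
Q = m * cp * dT = 4183 * 1.96 * 20
Q = 163974 kJ

163974


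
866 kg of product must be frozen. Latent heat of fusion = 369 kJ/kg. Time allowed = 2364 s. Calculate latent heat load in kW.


Q_lat = m * h_fg / t
Q_lat = 866 * 369 / 2364
Q_lat = 135.18 kW

135.18


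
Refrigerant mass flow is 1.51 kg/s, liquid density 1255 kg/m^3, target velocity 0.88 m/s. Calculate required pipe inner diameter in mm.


A = m_dot / (rho * v) = 1.51 / (1255 * 0.88) = 0.00136725824 m^2
d = sqrt(4*A/pi) * 1000
d = 41.7 mm

41.7


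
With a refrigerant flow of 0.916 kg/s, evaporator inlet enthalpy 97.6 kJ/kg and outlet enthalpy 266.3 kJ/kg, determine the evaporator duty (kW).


dh = 266.3 - 97.6 = 168.7 kJ/kg
Q_evap = m_dot * dh = 0.916 * 168.7
Q_evap = 154.53 kW

154.53


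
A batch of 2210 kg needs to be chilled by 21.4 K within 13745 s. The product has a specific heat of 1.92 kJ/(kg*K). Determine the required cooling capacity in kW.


Q = m * cp * dT / t
Q = 2210 * 1.92 * 21.4 / 13745
Q = 6.606 kW

6.606


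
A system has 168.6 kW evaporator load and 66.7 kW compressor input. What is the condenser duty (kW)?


Q_cond = Q_evap + W
Q_cond = 168.6 + 66.7
Q_cond = 235.3 kW

235.3


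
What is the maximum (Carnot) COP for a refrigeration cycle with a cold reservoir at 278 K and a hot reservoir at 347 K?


dT = 347 - 278 = 69 K
COP_carnot = T_cold / dT = 278 / 69
COP_carnot = 4.029

4.029


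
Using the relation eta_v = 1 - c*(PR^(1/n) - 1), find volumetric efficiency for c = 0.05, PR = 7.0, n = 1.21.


PR^(1/n) = 7.0^(1/1.21) = 4.99376536
eta_v = 1 - 0.05 * (4.99376536 - 1)
eta_v = 0.8003

0.8003


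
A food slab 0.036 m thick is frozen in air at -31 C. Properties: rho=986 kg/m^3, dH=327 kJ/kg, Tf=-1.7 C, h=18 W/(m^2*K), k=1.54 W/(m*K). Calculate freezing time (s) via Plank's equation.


dT = -1.7 - (-31) = 29.3 K
term1 = a/(2h) = 0.036/(2*18) = 0.001
term2 = a^2/(8k) = 0.036^2/(8*1.54) = 0.0001051948052
t = rho*dH*1000/dT * (term1 + term2)
t = 986*327*1000/29.3 * (0.001 + 0.0001051948052)
t = 12162 s

12162


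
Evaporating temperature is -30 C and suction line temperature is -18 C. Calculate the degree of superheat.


Superheat = T_suction - T_evap
Superheat = -18 - (-30)
Superheat = 12 K

12


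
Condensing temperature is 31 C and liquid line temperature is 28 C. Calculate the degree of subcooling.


Subcooling = T_cond - T_liquid
Subcooling = 31 - 28
Subcooling = 3 K

3


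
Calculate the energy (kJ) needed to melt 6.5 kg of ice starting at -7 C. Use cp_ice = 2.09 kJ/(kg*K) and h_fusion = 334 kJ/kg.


Sensible heat = cp * dT = 2.09 * 7 = 14.63 kJ/kg
Total per kg = 14.63 + 334 = 348.63 kJ/kg
Q = m * total = 6.5 * 348.63
Q = 2266.1 kJ

2266.1


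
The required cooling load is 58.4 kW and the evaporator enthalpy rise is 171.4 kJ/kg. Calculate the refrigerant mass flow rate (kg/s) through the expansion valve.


m_dot = Q / dh
m_dot = 58.4 / 171.4
m_dot = 0.3407 kg/s

0.3407


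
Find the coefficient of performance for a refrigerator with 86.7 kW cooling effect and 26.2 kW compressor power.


COP = Q_evap / W
COP = 86.7 / 26.2
COP = 3.309

3.309


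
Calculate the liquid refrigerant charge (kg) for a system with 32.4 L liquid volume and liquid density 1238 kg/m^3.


Charge = V * rho / 1000
Charge = 32.4 * 1238 / 1000
Charge = 40.11 kg

40.11


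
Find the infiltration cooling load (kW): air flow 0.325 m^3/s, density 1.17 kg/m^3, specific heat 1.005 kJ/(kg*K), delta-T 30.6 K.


Q = V_dot * rho * cp * dT
Q = 0.325 * 1.17 * 1.005 * 30.6
Q = 11.694 kW

11.694


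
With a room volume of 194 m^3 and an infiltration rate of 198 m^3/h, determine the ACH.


ACH = flow / volume
ACH = 198 / 194
ACH = 1.021

1.021


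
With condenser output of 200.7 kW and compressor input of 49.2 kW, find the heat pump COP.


COP_hp = Q_cond / W
COP_hp = 200.7 / 49.2
COP_hp = 4.079

4.079


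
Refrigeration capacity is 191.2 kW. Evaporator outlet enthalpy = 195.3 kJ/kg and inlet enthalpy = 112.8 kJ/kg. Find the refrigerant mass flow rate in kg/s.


dh = 195.3 - 112.8 = 82.5 kJ/kg
m_dot = Q / dh = 191.2 / 82.5 = 2.3176 kg/s

2.3176


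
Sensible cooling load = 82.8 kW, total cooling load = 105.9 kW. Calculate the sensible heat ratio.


SHR = Q_sensible / Q_total
SHR = 82.8 / 105.9
SHR = 0.782

0.782


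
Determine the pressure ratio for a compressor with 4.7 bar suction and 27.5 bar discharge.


PR = P_high / P_low
PR = 27.5 / 4.7
PR = 5.851

5.851


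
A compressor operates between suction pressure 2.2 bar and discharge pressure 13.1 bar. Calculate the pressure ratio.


PR = P_high / P_low
PR = 13.1 / 2.2
PR = 5.955

5.955


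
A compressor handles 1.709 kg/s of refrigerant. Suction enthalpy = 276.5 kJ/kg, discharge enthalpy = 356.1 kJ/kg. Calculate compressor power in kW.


dh = 356.1 - 276.5 = 79.6 kJ/kg
W = m_dot * dh = 1.709 * 79.6 = 136.04 kW

136.04


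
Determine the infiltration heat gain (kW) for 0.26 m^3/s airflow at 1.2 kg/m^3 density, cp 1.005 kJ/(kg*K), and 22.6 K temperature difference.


Q = V_dot * rho * cp * dT
Q = 0.26 * 1.2 * 1.005 * 22.6
Q = 7.086 kW

7.086


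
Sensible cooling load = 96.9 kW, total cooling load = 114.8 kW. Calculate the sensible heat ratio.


SHR = Q_sensible / Q_total
SHR = 96.9 / 114.8
SHR = 0.844

0.844


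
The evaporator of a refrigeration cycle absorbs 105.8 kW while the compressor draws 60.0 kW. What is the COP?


COP = Q_evap / W
COP = 105.8 / 60.0
COP = 1.763

1.763


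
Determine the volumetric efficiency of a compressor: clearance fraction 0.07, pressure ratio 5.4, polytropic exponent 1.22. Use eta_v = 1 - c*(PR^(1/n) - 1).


PR^(1/n) = 5.4^(1/1.22) = 3.98403141
eta_v = 1 - 0.07 * (3.98403141 - 1)
eta_v = 0.7911

0.7911


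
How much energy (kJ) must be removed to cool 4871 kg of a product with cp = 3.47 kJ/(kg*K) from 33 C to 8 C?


dT = 33 - (8) = 25 K
Q = m * cp * dT = 4871 * 3.47 * 25
Q = 422559 kJ

422559


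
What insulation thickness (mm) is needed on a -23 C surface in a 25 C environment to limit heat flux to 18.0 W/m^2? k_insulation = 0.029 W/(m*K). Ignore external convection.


dT = 25 - (-23) = 48 K
thickness = k * dT / q_max * 1000
thickness = 0.029 * 48 / 18.0 * 1000
thickness = 77.3 mm

77.3


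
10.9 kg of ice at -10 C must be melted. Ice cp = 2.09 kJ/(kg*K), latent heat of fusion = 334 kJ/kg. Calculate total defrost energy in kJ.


Sensible heat = cp * dT = 2.09 * 10 = 20.9 kJ/kg
Total per kg = 20.9 + 334 = 354.9 kJ/kg
Q = m * total = 10.9 * 354.9
Q = 3868.4 kJ

3868.4


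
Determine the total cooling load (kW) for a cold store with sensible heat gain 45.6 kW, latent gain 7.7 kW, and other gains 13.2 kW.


Q_total = Q_s + Q_l + Q_misc
Q_total = 45.6 + 7.7 + 13.2
Q_total = 66.5 kW

66.5


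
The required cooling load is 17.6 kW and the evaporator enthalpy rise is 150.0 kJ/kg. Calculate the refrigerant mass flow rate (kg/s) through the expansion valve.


m_dot = Q / dh
m_dot = 17.6 / 150.0
m_dot = 0.1173 kg/s

0.1173


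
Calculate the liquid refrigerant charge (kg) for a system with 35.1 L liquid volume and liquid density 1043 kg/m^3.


Charge = V * rho / 1000
Charge = 35.1 * 1043 / 1000
Charge = 36.61 kg

36.61


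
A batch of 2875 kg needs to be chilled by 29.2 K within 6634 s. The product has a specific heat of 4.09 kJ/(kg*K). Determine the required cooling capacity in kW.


Q = m * cp * dT / t
Q = 2875 * 4.09 * 29.2 / 6634
Q = 51.757 kW

51.757


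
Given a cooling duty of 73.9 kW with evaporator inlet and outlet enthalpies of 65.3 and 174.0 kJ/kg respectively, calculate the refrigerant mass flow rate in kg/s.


dh = 174.0 - 65.3 = 108.7 kJ/kg
m_dot = Q / dh = 73.9 / 108.7 = 0.6799 kg/s

0.6799


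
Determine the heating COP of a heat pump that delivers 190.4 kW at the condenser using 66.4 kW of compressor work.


COP_hp = Q_cond / W
COP_hp = 190.4 / 66.4
COP_hp = 2.867

2.867


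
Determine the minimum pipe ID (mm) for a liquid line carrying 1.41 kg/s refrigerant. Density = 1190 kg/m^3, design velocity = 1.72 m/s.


A = m_dot / (rho * v) = 1.41 / (1190 * 1.72) = 0.0006888802032 m^2
d = sqrt(4*A/pi) * 1000
d = 29.6 mm

29.6


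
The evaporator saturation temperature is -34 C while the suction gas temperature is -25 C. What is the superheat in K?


Superheat = T_suction - T_evap
Superheat = -25 - (-34)
Superheat = 9 K

9


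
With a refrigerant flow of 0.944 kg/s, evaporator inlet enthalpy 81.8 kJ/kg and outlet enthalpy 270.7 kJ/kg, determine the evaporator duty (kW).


dh = 270.7 - 81.8 = 188.9 kJ/kg
Q_evap = m_dot * dh = 0.944 * 188.9
Q_evap = 178.32 kW

178.32


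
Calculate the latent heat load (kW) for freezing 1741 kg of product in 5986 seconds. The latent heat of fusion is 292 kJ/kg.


Q_lat = m * h_fg / t
Q_lat = 1741 * 292 / 5986
Q_lat = 84.93 kW

84.93


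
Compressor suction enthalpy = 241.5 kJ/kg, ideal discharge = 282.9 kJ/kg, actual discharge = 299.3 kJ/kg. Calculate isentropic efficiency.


dh_ideal = 282.9 - 241.5 = 41.4 kJ/kg
dh_actual = 299.3 - 241.5 = 57.8 kJ/kg
eta_s = dh_ideal / dh_actual = 41.4 / 57.8
eta_s = 0.7163

0.7163


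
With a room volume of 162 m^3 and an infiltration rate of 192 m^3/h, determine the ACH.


ACH = flow / volume
ACH = 192 / 162
ACH = 1.185

1.185


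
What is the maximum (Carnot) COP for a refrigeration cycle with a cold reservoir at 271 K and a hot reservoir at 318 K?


dT = 318 - 271 = 47 K
COP_carnot = T_cold / dT = 271 / 47
COP_carnot = 5.766

5.766


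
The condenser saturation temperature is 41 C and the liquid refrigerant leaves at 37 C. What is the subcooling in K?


Subcooling = T_cond - T_liquid
Subcooling = 41 - 37
Subcooling = 4 K

4


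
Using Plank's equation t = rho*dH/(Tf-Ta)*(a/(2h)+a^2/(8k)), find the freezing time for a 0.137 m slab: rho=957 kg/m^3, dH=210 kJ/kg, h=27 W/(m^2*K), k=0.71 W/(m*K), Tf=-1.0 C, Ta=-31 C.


dT = -1.0 - (-31) = 30.0 K
term1 = a/(2h) = 0.137/(2*27) = 0.002537037037
term2 = a^2/(8k) = 0.137^2/(8*0.71) = 0.003304401408
t = rho*dH*1000/dT * (term1 + term2)
t = 957*210*1000/30.0 * (0.002537037037 + 0.003304401408)
t = 39132 s

39132


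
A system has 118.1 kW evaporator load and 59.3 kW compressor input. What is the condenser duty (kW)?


Q_cond = Q_evap + W
Q_cond = 118.1 + 59.3
Q_cond = 177.4 kW

177.4


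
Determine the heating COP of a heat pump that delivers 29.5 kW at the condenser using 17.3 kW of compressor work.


COP_hp = Q_cond / W
COP_hp = 29.5 / 17.3
COP_hp = 1.705

1.705


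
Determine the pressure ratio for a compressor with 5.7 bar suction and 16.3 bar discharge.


PR = P_high / P_low
PR = 16.3 / 5.7
PR = 2.86

2.86


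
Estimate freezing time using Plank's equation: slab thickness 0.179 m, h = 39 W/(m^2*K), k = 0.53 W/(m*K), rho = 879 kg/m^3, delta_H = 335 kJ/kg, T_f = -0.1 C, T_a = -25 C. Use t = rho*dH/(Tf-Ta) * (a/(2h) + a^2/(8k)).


dT = -0.1 - (-25) = 24.9 K
term1 = a/(2h) = 0.179/(2*39) = 0.002294871795
term2 = a^2/(8k) = 0.179^2/(8*0.53) = 0.007556839623
t = rho*dH*1000/dT * (term1 + term2)
t = 879*335*1000/24.9 * (0.002294871795 + 0.007556839623)
t = 116505 s

116505


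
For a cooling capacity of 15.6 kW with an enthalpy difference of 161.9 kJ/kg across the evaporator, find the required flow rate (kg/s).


m_dot = Q / dh
m_dot = 15.6 / 161.9
m_dot = 0.0964 kg/s

0.0964


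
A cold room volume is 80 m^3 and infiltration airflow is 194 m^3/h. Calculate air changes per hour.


ACH = flow / volume
ACH = 194 / 80
ACH = 2.425

2.425


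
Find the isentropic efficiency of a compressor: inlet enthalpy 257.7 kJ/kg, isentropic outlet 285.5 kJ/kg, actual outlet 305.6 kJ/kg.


dh_ideal = 285.5 - 257.7 = 27.8 kJ/kg
dh_actual = 305.6 - 257.7 = 47.9 kJ/kg
eta_s = dh_ideal / dh_actual = 27.8 / 47.9
eta_s = 0.5804

0.5804


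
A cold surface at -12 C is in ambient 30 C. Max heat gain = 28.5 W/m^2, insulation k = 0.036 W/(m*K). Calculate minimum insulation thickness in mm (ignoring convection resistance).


dT = 30 - (-12) = 42 K
thickness = k * dT / q_max * 1000
thickness = 0.036 * 42 / 28.5 * 1000
thickness = 53.1 mm

53.1


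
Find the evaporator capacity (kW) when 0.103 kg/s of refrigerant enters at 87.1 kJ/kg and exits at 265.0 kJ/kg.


dh = 265.0 - 87.1 = 177.9 kJ/kg
Q_evap = m_dot * dh = 0.103 * 177.9
Q_evap = 18.32 kW

18.32


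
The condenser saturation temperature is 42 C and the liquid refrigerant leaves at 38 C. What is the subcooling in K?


Subcooling = T_cond - T_liquid
Subcooling = 42 - 38
Subcooling = 4 K

4


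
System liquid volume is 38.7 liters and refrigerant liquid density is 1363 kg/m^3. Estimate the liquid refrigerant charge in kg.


Charge = V * rho / 1000
Charge = 38.7 * 1363 / 1000
Charge = 52.75 kg

52.75


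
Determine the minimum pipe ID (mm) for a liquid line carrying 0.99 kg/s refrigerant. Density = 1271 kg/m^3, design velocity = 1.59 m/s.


A = m_dot / (rho * v) = 0.99 / (1271 * 1.59) = 0.0004898831703 m^2
d = sqrt(4*A/pi) * 1000
d = 25.0 mm

25.0


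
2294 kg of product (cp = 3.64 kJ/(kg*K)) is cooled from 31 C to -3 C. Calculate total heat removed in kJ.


dT = 31 - (-3) = 34 K
Q = m * cp * dT = 2294 * 3.64 * 34
Q = 283905 kJ

283905


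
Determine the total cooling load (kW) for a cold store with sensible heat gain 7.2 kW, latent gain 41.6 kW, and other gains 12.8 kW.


Q_total = Q_s + Q_l + Q_misc
Q_total = 7.2 + 41.6 + 12.8
Q_total = 61.6 kW

61.6


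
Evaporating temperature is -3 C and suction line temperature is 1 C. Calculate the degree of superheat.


Superheat = T_suction - T_evap
Superheat = 1 - (-3)
Superheat = 4 K

4


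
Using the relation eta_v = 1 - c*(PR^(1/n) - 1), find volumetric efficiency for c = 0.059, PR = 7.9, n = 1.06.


PR^(1/n) = 7.9^(1/1.06) = 7.02777762
eta_v = 1 - 0.059 * (7.02777762 - 1)
eta_v = 0.6444

0.6444


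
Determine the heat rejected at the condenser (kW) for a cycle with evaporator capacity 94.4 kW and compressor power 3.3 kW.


Q_cond = Q_evap + W
Q_cond = 94.4 + 3.3
Q_cond = 97.7 kW

97.7


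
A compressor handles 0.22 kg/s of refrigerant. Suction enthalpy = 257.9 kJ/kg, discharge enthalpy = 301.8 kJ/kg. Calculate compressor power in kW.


dh = 301.8 - 257.9 = 43.9 kJ/kg
W = m_dot * dh = 0.22 * 43.9 = 9.66 kW

9.66


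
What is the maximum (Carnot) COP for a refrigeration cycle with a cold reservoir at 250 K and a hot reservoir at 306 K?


dT = 306 - 250 = 56 K
COP_carnot = T_cold / dT = 250 / 56
COP_carnot = 4.464

4.464


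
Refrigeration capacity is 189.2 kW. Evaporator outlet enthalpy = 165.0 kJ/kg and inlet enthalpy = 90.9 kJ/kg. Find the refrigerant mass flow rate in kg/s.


dh = 165.0 - 90.9 = 74.1 kJ/kg
m_dot = Q / dh = 189.2 / 74.1 = 2.5533 kg/s

2.5533


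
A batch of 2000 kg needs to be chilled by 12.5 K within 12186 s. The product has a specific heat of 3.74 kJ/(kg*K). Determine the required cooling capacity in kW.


Q = m * cp * dT / t
Q = 2000 * 3.74 * 12.5 / 12186
Q = 7.673 kW

7.673


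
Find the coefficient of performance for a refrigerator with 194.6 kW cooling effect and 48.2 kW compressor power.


COP = Q_evap / W
COP = 194.6 / 48.2
COP = 4.037

4.037


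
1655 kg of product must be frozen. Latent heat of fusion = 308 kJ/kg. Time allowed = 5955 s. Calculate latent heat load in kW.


Q_lat = m * h_fg / t
Q_lat = 1655 * 308 / 5955
Q_lat = 85.6 kW

85.6


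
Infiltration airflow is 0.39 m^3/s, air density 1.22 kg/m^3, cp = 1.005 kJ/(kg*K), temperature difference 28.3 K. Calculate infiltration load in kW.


Q = V_dot * rho * cp * dT
Q = 0.39 * 1.22 * 1.005 * 28.3
Q = 13.532 kW

13.532


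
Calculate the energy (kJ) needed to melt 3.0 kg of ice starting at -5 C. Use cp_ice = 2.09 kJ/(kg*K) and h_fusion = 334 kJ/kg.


Sensible heat = cp * dT = 2.09 * 5 = 10.45 kJ/kg
Total per kg = 10.45 + 334 = 344.45 kJ/kg
Q = m * total = 3.0 * 344.45
Q = 1033.4 kJ

1033.4


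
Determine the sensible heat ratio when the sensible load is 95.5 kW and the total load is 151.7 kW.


SHR = Q_sensible / Q_total
SHR = 95.5 / 151.7
SHR = 0.63

0.63


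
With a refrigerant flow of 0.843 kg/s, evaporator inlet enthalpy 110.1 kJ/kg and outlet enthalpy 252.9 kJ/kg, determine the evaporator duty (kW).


dh = 252.9 - 110.1 = 142.8 kJ/kg
Q_evap = m_dot * dh = 0.843 * 142.8
Q_evap = 120.38 kW

120.38


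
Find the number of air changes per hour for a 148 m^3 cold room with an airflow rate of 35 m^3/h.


ACH = flow / volume
ACH = 35 / 148
ACH = 0.236

0.236


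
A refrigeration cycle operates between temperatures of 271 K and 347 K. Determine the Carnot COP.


dT = 347 - 271 = 76 K
COP_carnot = T_cold / dT = 271 / 76
COP_carnot = 3.566

3.566


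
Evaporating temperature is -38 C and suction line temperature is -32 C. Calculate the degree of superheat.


Superheat = T_suction - T_evap
Superheat = -32 - (-38)
Superheat = 6 K

6


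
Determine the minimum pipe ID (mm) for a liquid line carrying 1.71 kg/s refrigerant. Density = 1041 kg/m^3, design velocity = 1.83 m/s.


A = m_dot / (rho * v) = 1.71 / (1041 * 1.83) = 0.0008976236595 m^2
d = sqrt(4*A/pi) * 1000
d = 33.8 mm

33.8


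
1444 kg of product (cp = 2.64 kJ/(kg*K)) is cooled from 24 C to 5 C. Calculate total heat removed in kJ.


dT = 24 - (5) = 19 K
Q = m * cp * dT = 1444 * 2.64 * 19
Q = 72431 kJ

72431


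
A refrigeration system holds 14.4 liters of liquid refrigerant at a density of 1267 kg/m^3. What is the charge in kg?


Charge = V * rho / 1000
Charge = 14.4 * 1267 / 1000
Charge = 18.24 kg

18.24


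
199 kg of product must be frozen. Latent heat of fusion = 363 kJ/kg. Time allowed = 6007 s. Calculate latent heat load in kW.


Q_lat = m * h_fg / t
Q_lat = 199 * 363 / 6007
Q_lat = 12.03 kW

12.03


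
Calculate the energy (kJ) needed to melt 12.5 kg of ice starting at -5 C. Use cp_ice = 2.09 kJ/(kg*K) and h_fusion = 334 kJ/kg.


Sensible heat = cp * dT = 2.09 * 5 = 10.45 kJ/kg
Total per kg = 10.45 + 334 = 344.45 kJ/kg
Q = m * total = 12.5 * 344.45
Q = 4305.6 kJ

4305.6


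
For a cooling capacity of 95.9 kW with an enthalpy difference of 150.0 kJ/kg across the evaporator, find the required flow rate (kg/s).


m_dot = Q / dh
m_dot = 95.9 / 150.0
m_dot = 0.6393 kg/s

0.6393


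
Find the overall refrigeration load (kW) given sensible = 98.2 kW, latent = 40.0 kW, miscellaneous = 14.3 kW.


Q_total = Q_s + Q_l + Q_misc
Q_total = 98.2 + 40.0 + 14.3
Q_total = 152.5 kW

152.5


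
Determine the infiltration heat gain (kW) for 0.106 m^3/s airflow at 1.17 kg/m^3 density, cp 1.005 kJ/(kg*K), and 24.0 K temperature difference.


Q = V_dot * rho * cp * dT
Q = 0.106 * 1.17 * 1.005 * 24.0
Q = 2.991 kW

2.991


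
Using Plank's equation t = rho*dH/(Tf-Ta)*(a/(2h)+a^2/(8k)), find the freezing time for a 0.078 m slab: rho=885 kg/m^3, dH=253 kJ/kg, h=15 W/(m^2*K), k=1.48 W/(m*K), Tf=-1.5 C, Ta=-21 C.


dT = -1.5 - (-21) = 19.5 K
term1 = a/(2h) = 0.078/(2*15) = 0.0026
term2 = a^2/(8k) = 0.078^2/(8*1.48) = 0.0005138513514
t = rho*dH*1000/dT * (term1 + term2)
t = 885*253*1000/19.5 * (0.0026 + 0.0005138513514)
t = 35754 s

35754


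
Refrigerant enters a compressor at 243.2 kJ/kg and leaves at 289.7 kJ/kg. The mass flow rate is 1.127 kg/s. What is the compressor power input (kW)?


dh = 289.7 - 243.2 = 46.5 kJ/kg
W = m_dot * dh = 1.127 * 46.5 = 52.41 kW

52.41


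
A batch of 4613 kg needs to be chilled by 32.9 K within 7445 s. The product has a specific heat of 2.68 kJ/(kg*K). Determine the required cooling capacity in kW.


Q = m * cp * dT / t
Q = 4613 * 2.68 * 32.9 / 7445
Q = 54.632 kW

54.632


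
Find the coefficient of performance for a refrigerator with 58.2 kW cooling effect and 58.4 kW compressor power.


COP = Q_evap / W
COP = 58.2 / 58.4
COP = 0.997

0.997


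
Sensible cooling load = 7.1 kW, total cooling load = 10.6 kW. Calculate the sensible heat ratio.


SHR = Q_sensible / Q_total
SHR = 7.1 / 10.6
SHR = 0.67

0.67


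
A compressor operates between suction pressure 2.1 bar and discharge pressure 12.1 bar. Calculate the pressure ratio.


PR = P_high / P_low
PR = 12.1 / 2.1
PR = 5.762

5.762


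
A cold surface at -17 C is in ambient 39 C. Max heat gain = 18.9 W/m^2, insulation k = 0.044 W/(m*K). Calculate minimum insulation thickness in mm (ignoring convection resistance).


dT = 39 - (-17) = 56 K
thickness = k * dT / q_max * 1000
thickness = 0.044 * 56 / 18.9 * 1000
thickness = 130.4 mm

130.4


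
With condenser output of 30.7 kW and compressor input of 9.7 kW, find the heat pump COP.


COP_hp = Q_cond / W
COP_hp = 30.7 / 9.7
COP_hp = 3.165

3.165


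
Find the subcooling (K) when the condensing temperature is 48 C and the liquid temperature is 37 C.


Subcooling = T_cond - T_liquid
Subcooling = 48 - 37
Subcooling = 11 K

11
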